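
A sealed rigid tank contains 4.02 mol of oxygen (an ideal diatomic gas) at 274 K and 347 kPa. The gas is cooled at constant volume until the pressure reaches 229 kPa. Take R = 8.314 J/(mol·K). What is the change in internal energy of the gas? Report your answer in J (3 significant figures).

ΔU ≈ -7790 J

Constant volume ⇒ W = 0, so Q = ΔU = nCᵥΔT with Cᵥ = 5R/2 = 20.79 J/(mol·K).
At constant V, T₂/T₁ = P₂/P₁ ⇒ ΔT = T₁(P₂/P₁ − 1) = 274·(229/347 − 1) = -93.18 K.
ΔU = (4.02)(20.79)(-93.18) = -7785 J.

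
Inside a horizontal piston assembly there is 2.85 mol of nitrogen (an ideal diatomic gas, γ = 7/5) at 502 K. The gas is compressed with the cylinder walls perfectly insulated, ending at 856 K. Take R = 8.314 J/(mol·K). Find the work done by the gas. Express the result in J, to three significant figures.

W ≈ -21000 J

Adiabatic ⇒ Q = 0, so W_by = −ΔU = nCᵥ(T₁ − T₂).
Cᵥ = 5R/2 = 20.79 J/(mol·K).
W = (2.85)(20.79)(502 − 856) = -20970 J.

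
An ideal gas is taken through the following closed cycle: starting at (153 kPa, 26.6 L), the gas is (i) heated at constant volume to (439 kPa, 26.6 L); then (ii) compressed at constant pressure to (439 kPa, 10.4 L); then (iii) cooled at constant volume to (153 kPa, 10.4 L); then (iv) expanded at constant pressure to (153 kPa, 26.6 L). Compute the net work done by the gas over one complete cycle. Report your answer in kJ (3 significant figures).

Constant-volume legs do no work.
W(ii) = (439)(10.4 − 26.6) = -7112 J; W(iv) = (153)(26.6 − 10.4) = 2479 J.
W_net = -7112 + 2479 = -4633 J (the counter-clockwise enclosed area).

W_net ≈ -4.63 kJ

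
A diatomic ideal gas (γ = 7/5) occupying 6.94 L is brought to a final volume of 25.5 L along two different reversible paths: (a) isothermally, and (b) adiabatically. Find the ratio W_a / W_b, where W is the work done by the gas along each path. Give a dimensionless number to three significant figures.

W_a / W_b ≈ 1.28

Path (a) isothermal: W = P₁V₁ ln(V₂/V₁) → W_a/(P₁V₁) = 1.301.
Path (b) adiabatic: W = P₁V₁(1 − (V₁/V₂)^(γ−1))/(γ−1) → W_b/(P₁V₁) = 1.015.
W_a / W_b = 1.301 / 1.015 = 1.283.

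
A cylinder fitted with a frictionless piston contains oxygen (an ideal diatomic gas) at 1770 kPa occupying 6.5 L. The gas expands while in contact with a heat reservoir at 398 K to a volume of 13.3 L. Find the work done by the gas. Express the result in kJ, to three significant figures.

Isothermal: W = nRT ln(V₂/V₁) = P₁V₁ ln(V₂/V₁).
P₁V₁ = (1770 kPa)(6.5 L) = 11505 J.
W = 11505 × ln(13.3/6.5) = 11505 × 0.716
W_by_gas = 8237 J.

W ≈ 8.24 kJ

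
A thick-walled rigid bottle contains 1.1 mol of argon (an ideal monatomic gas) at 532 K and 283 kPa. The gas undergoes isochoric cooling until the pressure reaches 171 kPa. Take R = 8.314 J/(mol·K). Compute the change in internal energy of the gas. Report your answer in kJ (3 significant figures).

ΔU ≈ -2.89 kJ

Constant volume ⇒ W = 0, so Q = ΔU = nCᵥΔT with Cᵥ = 3R/2 = 12.47 J/(mol·K).
At constant V, T₂/T₁ = P₂/P₁ ⇒ ΔT = T₁(P₂/P₁ − 1) = 532·(171/283 − 1) = -210.5 K.
ΔU = (1.1)(12.47)(-210.5) = -2888 J.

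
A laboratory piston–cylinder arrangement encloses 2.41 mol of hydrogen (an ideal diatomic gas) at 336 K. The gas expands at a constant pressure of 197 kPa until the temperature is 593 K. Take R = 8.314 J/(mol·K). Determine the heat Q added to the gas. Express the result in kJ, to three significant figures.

Isobaric: W = nRΔT = (2.41)(8.314)(257) = 5149 J.
ΔU = nCᵥΔT with Cᵥ = 5R/2: ΔU = (2.41)(20.79)(257) = 12874 J.
Q = ΔU + W = 12874 + 5149 = 18023 J.

Q ≈ 18.0 kJ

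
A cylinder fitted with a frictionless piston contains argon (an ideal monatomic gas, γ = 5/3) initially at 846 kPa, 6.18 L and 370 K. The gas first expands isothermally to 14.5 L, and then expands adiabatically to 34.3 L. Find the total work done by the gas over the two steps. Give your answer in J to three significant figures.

Step 1 (isothermal): W = P₁V₁ ln(V₂/V₁) = (5228) ln(14.5/6.18) = 4459 J.
After step 1: P = 360.6 kPa, V = 14.5 L, T = 370 K.
Step 2 (adiabatic): W = (P₁V₁ − P₂V₂)/(γ−1) = (5228 − 2945)/0.667 = 3425 J.
W_total = 4459 + 3425 = 7884 J.

W_total ≈ 7880 J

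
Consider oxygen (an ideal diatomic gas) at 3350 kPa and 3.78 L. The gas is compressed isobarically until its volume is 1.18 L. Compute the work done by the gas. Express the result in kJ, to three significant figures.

Isobaric: W = P ΔV.
W = (3350 kPa)(1.18 − 3.78 L) = (3350)(-2.6) = -8710 J.

W ≈ -8.71 kJ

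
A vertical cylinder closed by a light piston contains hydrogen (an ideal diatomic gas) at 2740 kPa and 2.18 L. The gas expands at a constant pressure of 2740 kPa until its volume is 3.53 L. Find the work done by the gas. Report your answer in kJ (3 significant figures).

W ≈ 3.70 kJ

Isobaric: W = P ΔV.
W = (2740 kPa)(3.53 − 2.18 L) = (2740)(1.35) = 3699 J.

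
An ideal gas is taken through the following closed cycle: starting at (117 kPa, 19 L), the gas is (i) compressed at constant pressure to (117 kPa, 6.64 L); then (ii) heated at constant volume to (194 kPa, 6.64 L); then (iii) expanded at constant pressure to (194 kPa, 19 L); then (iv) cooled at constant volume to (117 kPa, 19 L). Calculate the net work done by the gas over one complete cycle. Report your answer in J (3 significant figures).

W_net ≈ 952 J

Constant-volume legs do no work.
W(i) = (117)(6.64 − 19) = -1446 J; W(iii) = (194)(19 − 6.64) = 2398 J.
W_net = -1446 + 2398 = 951.7 J (the clockwise enclosed area).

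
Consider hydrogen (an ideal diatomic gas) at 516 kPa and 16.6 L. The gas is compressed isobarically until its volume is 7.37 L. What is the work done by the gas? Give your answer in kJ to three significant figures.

Isobaric: W = P ΔV.
W = (516 kPa)(7.37 − 16.6 L) = (516)(-9.23) = -4763 J.

W ≈ -4.76 kJ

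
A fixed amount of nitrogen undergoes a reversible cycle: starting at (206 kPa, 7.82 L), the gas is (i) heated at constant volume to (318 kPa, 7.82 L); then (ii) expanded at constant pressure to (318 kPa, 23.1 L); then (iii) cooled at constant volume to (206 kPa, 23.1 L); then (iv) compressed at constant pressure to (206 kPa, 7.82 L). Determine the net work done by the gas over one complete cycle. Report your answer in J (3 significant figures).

W_net ≈ 1710 J

Constant-volume legs do no work.
W(ii) = (318)(23.1 − 7.82) = 4859 J; W(iv) = (206)(7.82 − 23.1) = -3148 J.
W_net = 4859 − 3148 = 1711 J (the clockwise enclosed area).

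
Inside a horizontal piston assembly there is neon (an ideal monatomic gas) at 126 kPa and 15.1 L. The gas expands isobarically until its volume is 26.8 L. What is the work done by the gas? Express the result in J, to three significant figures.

W ≈ 1470 J

Isobaric: W = P ΔV.
W = (126 kPa)(26.8 − 15.1 L) = (126)(11.7) = 1474 J.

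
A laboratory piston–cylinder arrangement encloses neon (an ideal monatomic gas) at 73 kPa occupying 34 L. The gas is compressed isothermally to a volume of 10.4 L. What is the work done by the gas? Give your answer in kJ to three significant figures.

W ≈ -2.94 kJ

Isothermal: W = nRT ln(V₂/V₁) = P₁V₁ ln(V₂/V₁).
P₁V₁ = (73 kPa)(34 L) = 2482 J.
W = 2482 × ln(10.4/34) = 2482 × -1.185
W_by_gas = -2940 J.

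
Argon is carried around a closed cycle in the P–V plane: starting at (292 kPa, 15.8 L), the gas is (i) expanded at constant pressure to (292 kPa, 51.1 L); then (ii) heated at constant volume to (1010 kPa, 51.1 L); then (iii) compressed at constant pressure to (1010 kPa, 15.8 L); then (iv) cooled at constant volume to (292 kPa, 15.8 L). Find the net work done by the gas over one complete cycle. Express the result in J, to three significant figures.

W_net ≈ -25300 J

Constant-volume legs do no work.
W(i) = (292)(51.1 − 15.8) = 10308 J; W(iii) = (1010)(15.8 − 51.1) = -35653 J.
W_net = 10308 − 35653 = -25345 J (the counter-clockwise enclosed area).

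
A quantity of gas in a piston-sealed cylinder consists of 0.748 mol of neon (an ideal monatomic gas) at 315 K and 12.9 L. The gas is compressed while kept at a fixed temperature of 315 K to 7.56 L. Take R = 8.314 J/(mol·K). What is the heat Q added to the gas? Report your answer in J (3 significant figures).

Isothermal ⇒ ΔU = 0, so Q = W = nRT ln(V₂/V₁).
Q = (0.748)(8.314)(315) ln(7.56/12.9) = 1959 × -0.5344 = -1047 J.

Q ≈ -1050 J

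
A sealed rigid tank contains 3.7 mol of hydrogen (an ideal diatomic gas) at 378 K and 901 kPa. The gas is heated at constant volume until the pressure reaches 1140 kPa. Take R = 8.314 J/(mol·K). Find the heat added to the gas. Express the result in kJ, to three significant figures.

Constant volume ⇒ W = 0, so Q = ΔU = nCᵥΔT with Cᵥ = 5R/2 = 20.79 J/(mol·K).
At constant V, T₂/T₁ = P₂/P₁ ⇒ ΔT = T₁(P₂/P₁ − 1) = 378·(1140/901 − 1) = 100.3 K.
ΔU = (3.7)(20.79)(100.3) = 7711 J.

Q ≈ 7.71 kJ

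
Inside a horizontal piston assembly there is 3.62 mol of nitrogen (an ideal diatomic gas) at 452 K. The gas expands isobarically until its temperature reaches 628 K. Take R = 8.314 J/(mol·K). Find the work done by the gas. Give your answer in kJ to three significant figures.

W ≈ 5.30 kJ

Isobaric: W = P ΔV = nR ΔT.
W = (3.62)(8.314)(628 − 452) = 5297 J.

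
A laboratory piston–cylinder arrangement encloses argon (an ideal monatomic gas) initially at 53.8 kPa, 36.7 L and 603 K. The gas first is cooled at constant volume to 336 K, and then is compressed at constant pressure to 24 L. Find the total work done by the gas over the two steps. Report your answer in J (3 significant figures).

W_total ≈ -381 J

Step 1 (isochoric): W = 0 (constant volume).
After step 1: P = 29.98 kPa (V unchanged).
Step 2 (isobaric): W = PΔV = (29.98 kPa)(24 − 36.7 L) = -380.7 J.
W_total = 0 − 380.7 = -380.7 J.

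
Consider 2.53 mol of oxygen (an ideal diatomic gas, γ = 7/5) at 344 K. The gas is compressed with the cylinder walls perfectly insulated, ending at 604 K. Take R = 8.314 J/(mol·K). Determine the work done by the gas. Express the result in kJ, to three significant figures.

Adiabatic ⇒ Q = 0, so W_by = −ΔU = nCᵥ(T₁ − T₂).
Cᵥ = 5R/2 = 20.79 J/(mol·K).
W = (2.53)(20.79)(344 − 604) = -13672 J.

W ≈ -13.7 kJ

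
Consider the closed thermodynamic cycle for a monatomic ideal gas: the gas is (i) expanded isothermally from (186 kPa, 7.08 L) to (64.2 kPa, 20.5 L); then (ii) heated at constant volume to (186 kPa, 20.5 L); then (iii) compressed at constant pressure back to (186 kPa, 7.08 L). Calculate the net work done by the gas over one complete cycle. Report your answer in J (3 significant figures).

W_net ≈ -1100 J

Leg (i): W = PᵢVᵢ ln(V_f/Vᵢ) = (1317) ln(20.5/7.08) = 1400 J.
Leg (ii): W = 0.
Leg (iii): W = PΔV = (186)(7.08 − 20.5) = -2496 J.
W_net = 1400 − 2496 = -1096 J.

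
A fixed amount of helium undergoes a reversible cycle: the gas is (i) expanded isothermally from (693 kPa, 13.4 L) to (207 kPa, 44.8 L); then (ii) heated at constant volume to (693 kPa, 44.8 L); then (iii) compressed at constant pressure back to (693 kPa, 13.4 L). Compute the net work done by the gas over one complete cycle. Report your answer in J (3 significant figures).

Leg (i): W = PᵢVᵢ ln(V_f/Vᵢ) = (9286) ln(44.8/13.4) = 11208 J.
Leg (ii): W = 0.
Leg (iii): W = PΔV = (693)(13.4 − 44.8) = -21760 J.
W_net = 11208 − 21760 = -10552 J.

W_net ≈ -10600 J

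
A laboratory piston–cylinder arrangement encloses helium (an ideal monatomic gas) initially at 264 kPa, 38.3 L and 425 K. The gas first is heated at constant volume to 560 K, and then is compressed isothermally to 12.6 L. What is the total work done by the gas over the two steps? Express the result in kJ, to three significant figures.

Step 1 (isochoric): W = 0 (constant volume).
After step 1: P = 347.9 kPa (V unchanged).
Step 2 (isothermal): W = P₁V₁ ln(V₂/V₁) = (13323) ln(12.6/38.3) = -14812 J.
W_total = 0 − 14812 = -14812 J.

W_total ≈ -14.8 kJ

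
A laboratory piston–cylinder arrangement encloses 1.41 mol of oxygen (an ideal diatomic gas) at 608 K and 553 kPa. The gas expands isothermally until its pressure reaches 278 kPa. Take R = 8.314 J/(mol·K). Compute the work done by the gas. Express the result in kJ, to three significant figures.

W ≈ 4.90 kJ

Isothermal process: W = nRT ln(V₂/V₁) = nRT ln(P₁/P₂).
W = (1.41)(8.314)(608) × ln(553/278)
  = 7127 × ln(1.989) = 7127 × 0.6877
W_by_gas = 4902 J.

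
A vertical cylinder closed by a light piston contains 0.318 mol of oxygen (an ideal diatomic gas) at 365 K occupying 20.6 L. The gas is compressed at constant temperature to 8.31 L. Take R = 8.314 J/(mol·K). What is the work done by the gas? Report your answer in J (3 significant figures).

Isothermal: W = nRT ln(V₂/V₁).
W = (0.318)(8.314)(365) × ln(8.31/20.6)
  = 965 × -0.9078
W_by_gas = -876.1 J.

W ≈ -876 J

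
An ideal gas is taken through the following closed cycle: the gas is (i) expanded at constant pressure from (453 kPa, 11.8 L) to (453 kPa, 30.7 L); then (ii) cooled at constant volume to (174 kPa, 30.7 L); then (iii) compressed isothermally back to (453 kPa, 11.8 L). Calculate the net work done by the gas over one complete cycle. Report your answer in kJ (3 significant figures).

W_net ≈ 3.45 kJ

Leg (i): W = PΔV = (453)(30.7 − 11.8) = 8562 J.
Leg (ii): W = 0.
Leg (iii): W = PᵢVᵢ ln(V_f/Vᵢ) = (5342) ln(11.8/30.7) = -5108 J.
W_net = 8562 − 5108 = 3454 J.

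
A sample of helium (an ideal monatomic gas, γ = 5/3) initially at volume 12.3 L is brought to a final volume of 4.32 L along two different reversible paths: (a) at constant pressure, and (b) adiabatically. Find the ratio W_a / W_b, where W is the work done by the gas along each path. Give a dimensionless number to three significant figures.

W_a / W_b ≈ 0.429

Path (a) isobaric: W = P₁(V₂ − V₁) → W_a/(P₁V₁) = -0.6488.
Path (b) adiabatic: W = P₁V₁(1 − (V₁/V₂)^(γ−1))/(γ−1) → W_b/(P₁V₁) = -1.513.
W_a / W_b = -0.6488 / -1.513 = 0.4287.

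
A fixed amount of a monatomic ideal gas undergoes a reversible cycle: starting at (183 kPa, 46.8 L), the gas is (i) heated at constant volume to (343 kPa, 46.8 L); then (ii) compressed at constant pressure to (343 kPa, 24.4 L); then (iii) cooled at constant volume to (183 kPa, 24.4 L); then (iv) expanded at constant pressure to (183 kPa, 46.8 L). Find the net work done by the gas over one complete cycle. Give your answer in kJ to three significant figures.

W_net ≈ -3.58 kJ

Constant-volume legs do no work.
W(ii) = (343)(24.4 − 46.8) = -7683 J; W(iv) = (183)(46.8 − 24.4) = 4099 J.
W_net = -7683 + 4099 = -3584 J (the counter-clockwise enclosed area).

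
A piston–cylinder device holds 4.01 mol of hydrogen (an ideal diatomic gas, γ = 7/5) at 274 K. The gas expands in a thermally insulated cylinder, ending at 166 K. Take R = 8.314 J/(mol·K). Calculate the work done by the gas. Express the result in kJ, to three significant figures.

W ≈ 9.00 kJ

Adiabatic ⇒ Q = 0, so W_by = −ΔU = nCᵥ(T₁ − T₂).
Cᵥ = 5R/2 = 20.79 J/(mol·K).
W = (4.01)(20.79)(274 − 166) = 9002 J.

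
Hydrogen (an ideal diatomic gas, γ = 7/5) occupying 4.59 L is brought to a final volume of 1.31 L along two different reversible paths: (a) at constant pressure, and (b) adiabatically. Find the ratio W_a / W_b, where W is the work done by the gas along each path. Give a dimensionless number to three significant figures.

Path (a) isobaric: W = P₁(V₂ − V₁) → W_a/(P₁V₁) = -0.7146.
Path (b) adiabatic: W = P₁V₁(1 − (V₁/V₂)^(γ−1))/(γ−1) → W_b/(P₁V₁) = -1.628.
W_a / W_b = -0.7146 / -1.628 = 0.4389.

W_a / W_b ≈ 0.439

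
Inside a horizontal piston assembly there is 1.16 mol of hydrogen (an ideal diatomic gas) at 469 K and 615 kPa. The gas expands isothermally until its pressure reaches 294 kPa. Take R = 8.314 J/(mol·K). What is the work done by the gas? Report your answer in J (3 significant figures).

Isothermal process: W = nRT ln(V₂/V₁) = nRT ln(P₁/P₂).
W = (1.16)(8.314)(469) × ln(615/294)
  = 4523 × ln(2.092) = 4523 × 0.738
W_by_gas = 3338 J.

W ≈ 3340 J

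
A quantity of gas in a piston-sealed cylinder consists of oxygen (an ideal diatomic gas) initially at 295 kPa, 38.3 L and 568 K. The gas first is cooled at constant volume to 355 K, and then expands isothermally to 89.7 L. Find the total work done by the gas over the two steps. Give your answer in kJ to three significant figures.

Step 1 (isochoric): W = 0 (constant volume).
After step 1: P = 184.4 kPa (V unchanged).
Step 2 (isothermal): W = P₁V₁ ln(V₂/V₁) = (7062) ln(89.7/38.3) = 6010 J.
W_total = 0 + 6010 = 6010 J.

W_total ≈ 6.01 kJ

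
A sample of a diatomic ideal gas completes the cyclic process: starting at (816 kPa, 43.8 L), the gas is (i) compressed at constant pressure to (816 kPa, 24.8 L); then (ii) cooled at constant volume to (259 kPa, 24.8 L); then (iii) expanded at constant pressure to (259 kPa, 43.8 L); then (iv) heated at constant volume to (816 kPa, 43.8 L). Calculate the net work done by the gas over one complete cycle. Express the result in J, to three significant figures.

Constant-volume legs do no work.
W(i) = (816)(24.8 − 43.8) = -15504 J; W(iii) = (259)(43.8 − 24.8) = 4921 J.
W_net = -15504 + 4921 = -10583 J (the counter-clockwise enclosed area).

W_net ≈ -10600 J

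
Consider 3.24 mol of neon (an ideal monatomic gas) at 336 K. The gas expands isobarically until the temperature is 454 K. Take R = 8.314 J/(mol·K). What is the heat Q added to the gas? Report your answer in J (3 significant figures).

Q ≈ 7950 J

Isobaric: W = nRΔT = (3.24)(8.314)(118) = 3179 J.
ΔU = nCᵥΔT with Cᵥ = 3R/2: ΔU = (3.24)(12.47)(118) = 4768 J.
Q = ΔU + W = 4768 + 3179 = 7947 J.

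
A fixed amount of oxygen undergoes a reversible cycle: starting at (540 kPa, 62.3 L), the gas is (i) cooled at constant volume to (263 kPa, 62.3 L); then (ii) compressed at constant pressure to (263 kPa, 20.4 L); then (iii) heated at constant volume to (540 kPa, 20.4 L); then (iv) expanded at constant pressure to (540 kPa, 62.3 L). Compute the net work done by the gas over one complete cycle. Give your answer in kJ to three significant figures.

Constant-volume legs do no work.
W(ii) = (263)(20.4 − 62.3) = -11020 J; W(iv) = (540)(62.3 − 20.4) = 22626 J.
W_net = -11020 + 22626 = 11606 J (the clockwise enclosed area).

W_net ≈ 11.6 kJ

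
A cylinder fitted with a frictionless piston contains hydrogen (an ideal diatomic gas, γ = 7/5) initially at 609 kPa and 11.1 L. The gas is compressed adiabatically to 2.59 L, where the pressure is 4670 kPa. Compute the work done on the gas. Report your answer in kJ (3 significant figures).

W ≈ 13.3 kJ

Adiabatic: W = (P₁V₁ − P₂V₂)/(γ − 1) with γ = 7/5.
P₁V₁ = 6760 J, P₂V₂ = 12095 J.
W = (6760 − 12095) / 0.4 = -13339 J.
Work on gas = −W_by = 13339 J.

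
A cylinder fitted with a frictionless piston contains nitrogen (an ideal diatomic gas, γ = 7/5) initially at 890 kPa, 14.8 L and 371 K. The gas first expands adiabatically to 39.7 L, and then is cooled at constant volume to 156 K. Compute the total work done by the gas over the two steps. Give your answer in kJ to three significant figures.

W_total ≈ 10.7 kJ

Step 1 (adiabatic): W = (P₁V₁ − P₂V₂)/(γ−1) = (13172 − 8876)/0.4 = 10739 J.
Step 2 (isochoric): W = 0 (constant volume).
W_total = 10739 + 0 = 10739 J.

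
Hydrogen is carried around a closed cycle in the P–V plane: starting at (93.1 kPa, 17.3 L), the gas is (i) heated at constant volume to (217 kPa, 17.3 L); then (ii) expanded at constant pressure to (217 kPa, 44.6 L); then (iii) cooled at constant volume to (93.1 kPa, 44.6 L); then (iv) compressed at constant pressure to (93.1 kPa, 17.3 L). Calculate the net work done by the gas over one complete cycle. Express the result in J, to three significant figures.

W_net ≈ 3380 J

Constant-volume legs do no work.
W(ii) = (217)(44.6 − 17.3) = 5924 J; W(iv) = (93.1)(17.3 − 44.6) = -2542 J.
W_net = 5924 − 2542 = 3382 J (the clockwise enclosed area).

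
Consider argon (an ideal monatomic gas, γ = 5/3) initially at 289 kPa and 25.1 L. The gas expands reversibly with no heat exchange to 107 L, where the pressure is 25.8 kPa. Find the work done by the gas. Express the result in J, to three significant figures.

W ≈ 6740 J

Adiabatic: W = (P₁V₁ − P₂V₂)/(γ − 1) with γ = 5/3.
P₁V₁ = 7254 J, P₂V₂ = 2761 J.
W = (7254 − 2761) / 0.6667 = 6740 J.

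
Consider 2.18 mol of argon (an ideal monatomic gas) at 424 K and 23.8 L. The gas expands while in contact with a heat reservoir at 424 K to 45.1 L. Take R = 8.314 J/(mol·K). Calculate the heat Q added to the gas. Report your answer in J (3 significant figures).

Isothermal ⇒ ΔU = 0, so Q = W = nRT ln(V₂/V₁).
Q = (2.18)(8.314)(424) ln(45.1/23.8) = 7685 × 0.6392 = 4912 J.

Q ≈ 4910 J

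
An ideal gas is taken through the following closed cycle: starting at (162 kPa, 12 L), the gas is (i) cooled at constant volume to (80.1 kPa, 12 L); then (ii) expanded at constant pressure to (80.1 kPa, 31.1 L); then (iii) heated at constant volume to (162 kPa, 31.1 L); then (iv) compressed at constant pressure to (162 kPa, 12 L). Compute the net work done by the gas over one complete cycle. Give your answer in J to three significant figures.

W_net ≈ -1560 J

Constant-volume legs do no work.
W(ii) = (80.1)(31.1 − 12) = 1530 J; W(iv) = (162)(12 − 31.1) = -3094 J.
W_net = 1530 − 3094 = -1564 J (the counter-clockwise enclosed area).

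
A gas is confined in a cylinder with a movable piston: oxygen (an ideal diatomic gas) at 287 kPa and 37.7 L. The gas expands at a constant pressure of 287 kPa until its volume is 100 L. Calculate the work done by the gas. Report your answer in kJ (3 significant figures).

Isobaric: W = P ΔV.
W = (287 kPa)(100 − 37.7 L) = (287)(62.3) = 17880 J.

W ≈ 17.9 kJ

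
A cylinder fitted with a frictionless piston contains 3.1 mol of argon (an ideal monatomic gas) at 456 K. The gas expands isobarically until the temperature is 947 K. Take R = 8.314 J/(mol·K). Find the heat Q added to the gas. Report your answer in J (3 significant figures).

Q ≈ 31600 J

Isobaric: W = nRΔT = (3.1)(8.314)(491) = 12655 J.
ΔU = nCᵥΔT with Cᵥ = 3R/2: ΔU = (3.1)(12.47)(491) = 18982 J.
Q = ΔU + W = 18982 + 12655 = 31637 J.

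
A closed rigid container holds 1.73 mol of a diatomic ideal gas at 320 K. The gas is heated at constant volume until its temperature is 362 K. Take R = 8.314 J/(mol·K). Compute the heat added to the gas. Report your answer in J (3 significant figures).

Q ≈ 1510 J

Constant volume ⇒ W = 0, so Q = ΔU = nCᵥΔT with Cᵥ = 5R/2 = 20.79 J/(mol·K).
ΔU = (1.73)(20.79)(362 − 320) = 1510 J.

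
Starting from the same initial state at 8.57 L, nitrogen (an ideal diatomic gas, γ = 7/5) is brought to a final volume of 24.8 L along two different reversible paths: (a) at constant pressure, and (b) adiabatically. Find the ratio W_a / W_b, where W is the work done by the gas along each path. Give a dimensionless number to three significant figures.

Path (a) isobaric: W = P₁(V₂ − V₁) → W_a/(P₁V₁) = 1.894.
Path (b) adiabatic: W = P₁V₁(1 − (V₁/V₂)^(γ−1))/(γ−1) → W_b/(P₁V₁) = 0.8656.
W_a / W_b = 1.894 / 0.8656 = 2.188.

W_a / W_b ≈ 2.19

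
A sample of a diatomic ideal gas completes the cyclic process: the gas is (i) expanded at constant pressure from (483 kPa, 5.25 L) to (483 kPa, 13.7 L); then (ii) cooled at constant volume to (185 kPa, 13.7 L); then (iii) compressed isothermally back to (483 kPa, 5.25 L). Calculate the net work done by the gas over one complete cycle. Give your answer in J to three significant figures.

W_net ≈ 1650 J

Leg (i): W = PΔV = (483)(13.7 − 5.25) = 4081 J.
Leg (ii): W = 0.
Leg (iii): W = PᵢVᵢ ln(V_f/Vᵢ) = (2534) ln(5.25/13.7) = -2431 J.
W_net = 4081 − 2431 = 1650 J.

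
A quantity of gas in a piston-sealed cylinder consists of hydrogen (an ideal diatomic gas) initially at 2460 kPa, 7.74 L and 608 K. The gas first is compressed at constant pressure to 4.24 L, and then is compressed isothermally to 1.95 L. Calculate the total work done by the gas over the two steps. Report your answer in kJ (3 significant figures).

W_total ≈ -16.7 kJ

Step 1 (isobaric): W = PΔV = (2460 kPa)(4.24 − 7.74 L) = -8610 J.
After step 1: P = 2460 kPa, V = 4.24 L, T = 333.1 K.
Step 2 (isothermal): W = P₁V₁ ln(V₂/V₁) = (10430) ln(1.95/4.24) = -8102 J.
W_total = -8610 − 8102 = -16712 J.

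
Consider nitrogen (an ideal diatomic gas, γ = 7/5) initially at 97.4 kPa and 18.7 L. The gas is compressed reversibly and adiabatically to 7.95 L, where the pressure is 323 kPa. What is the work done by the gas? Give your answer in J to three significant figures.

W ≈ -1870 J

Adiabatic: W = (P₁V₁ − P₂V₂)/(γ − 1) with γ = 7/5.
P₁V₁ = 1821 J, P₂V₂ = 2568 J.
W = (1821 − 2568) / 0.4 = -1866 J.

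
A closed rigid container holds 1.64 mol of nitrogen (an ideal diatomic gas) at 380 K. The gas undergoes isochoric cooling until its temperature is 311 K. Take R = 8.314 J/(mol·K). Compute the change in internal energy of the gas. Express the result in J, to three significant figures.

Constant volume ⇒ W = 0, so Q = ΔU = nCᵥΔT with Cᵥ = 5R/2 = 20.79 J/(mol·K).
ΔU = (1.64)(20.79)(311 − 380) = -2352 J.

ΔU ≈ -2350 J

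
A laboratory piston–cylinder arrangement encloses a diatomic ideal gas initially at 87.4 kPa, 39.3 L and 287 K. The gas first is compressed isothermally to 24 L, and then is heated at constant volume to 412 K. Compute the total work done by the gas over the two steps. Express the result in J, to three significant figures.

Step 1 (isothermal): W = P₁V₁ ln(V₂/V₁) = (3435) ln(24/39.3) = -1694 J.
Step 2 (isochoric): W = 0 (constant volume).
W_total = -1694 + 0 = -1694 J.

W_total ≈ -1690 J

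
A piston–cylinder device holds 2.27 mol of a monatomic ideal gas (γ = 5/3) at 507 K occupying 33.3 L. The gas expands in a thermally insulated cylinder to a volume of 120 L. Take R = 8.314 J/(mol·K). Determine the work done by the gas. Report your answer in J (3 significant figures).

Adiabatic: TV^(γ−1) = const with γ = 5/3.
T₂ = T₁ (V₁/V₂)^(γ−1) = 507 × (33.3/120)^0.667 = 507 × 0.4254 = 215.7 K.
W_by = nCᵥ(T₁ − T₂) = (2.27)(12.47)(507 − 215.7) = 8246 J.

W ≈ 8250 J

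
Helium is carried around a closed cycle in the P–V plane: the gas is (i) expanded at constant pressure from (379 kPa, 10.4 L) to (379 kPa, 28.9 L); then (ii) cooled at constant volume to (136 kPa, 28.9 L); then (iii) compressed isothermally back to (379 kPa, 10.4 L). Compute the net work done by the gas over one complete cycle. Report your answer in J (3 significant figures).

W_net ≈ 2990 J

Leg (i): W = PΔV = (379)(28.9 − 10.4) = 7012 J.
Leg (ii): W = 0.
Leg (iii): W = PᵢVᵢ ln(V_f/Vᵢ) = (3930) ln(10.4/28.9) = -4017 J.
W_net = 7012 − 4017 = 2994 J.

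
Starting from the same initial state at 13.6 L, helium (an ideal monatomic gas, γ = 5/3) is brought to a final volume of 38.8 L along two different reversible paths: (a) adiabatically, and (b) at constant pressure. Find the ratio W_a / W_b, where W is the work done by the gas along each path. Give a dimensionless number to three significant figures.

Path (a) adiabatic: W = P₁V₁(1 − (V₁/V₂)^(γ−1))/(γ−1) → W_a/(P₁V₁) = 0.7543.
Path (b) isobaric: W = P₁(V₂ − V₁) → W_b/(P₁V₁) = 1.853.
W_a / W_b = 0.7543 / 1.853 = 0.4071.

W_a / W_b ≈ 0.407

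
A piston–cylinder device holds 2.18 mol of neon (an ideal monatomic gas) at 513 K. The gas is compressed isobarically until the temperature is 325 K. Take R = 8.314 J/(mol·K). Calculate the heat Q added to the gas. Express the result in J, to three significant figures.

Isobaric: W = nRΔT = (2.18)(8.314)(-188) = -3407 J.
ΔU = nCᵥΔT with Cᵥ = 3R/2: ΔU = (2.18)(12.47)(-188) = -5111 J.
Q = ΔU + W = -5111 − 3407 = -8519 J.

Q ≈ -8520 J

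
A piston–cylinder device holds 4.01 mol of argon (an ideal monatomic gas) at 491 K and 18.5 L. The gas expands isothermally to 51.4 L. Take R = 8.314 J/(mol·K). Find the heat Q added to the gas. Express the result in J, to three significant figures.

Isothermal ⇒ ΔU = 0, so Q = W = nRT ln(V₂/V₁).
Q = (4.01)(8.314)(491) ln(51.4/18.5) = 16370 × 1.022 = 16727 J.

Q ≈ 16700 J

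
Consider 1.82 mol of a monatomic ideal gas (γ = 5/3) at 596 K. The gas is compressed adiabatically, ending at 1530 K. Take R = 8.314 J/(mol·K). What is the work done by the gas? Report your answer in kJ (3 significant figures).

Adiabatic ⇒ Q = 0, so W_by = −ΔU = nCᵥ(T₁ − T₂).
Cᵥ = 3R/2 = 12.47 J/(mol·K).
W = (1.82)(12.47)(596 − 1530) = -21199 J.

W ≈ -21.2 kJ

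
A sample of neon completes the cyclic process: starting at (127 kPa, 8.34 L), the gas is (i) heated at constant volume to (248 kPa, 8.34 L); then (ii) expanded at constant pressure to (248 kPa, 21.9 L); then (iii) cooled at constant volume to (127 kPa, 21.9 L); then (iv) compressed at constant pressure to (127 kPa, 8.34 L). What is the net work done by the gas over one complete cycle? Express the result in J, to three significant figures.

W_net ≈ 1640 J

Constant-volume legs do no work.
W(ii) = (248)(21.9 − 8.34) = 3363 J; W(iv) = (127)(8.34 − 21.9) = -1722 J.
W_net = 3363 − 1722 = 1641 J (the clockwise enclosed area).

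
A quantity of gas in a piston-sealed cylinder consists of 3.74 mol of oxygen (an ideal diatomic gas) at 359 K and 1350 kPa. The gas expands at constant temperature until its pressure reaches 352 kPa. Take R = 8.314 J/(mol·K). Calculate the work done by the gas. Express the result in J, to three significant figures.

W ≈ 15000 J

Isothermal process: W = nRT ln(V₂/V₁) = nRT ln(P₁/P₂).
W = (3.74)(8.314)(359) × ln(1350/352)
  = 11163 × ln(3.835) = 11163 × 1.344
W_by_gas = 15005 J.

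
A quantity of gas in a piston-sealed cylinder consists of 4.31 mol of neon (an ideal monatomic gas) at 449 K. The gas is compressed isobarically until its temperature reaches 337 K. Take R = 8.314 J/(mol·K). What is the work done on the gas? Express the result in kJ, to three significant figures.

W ≈ 4.01 kJ

Isobaric: W = P ΔV = nR ΔT.
W = (4.31)(8.314)(337 − 449) = -4013 J.
Work on gas = −W_by = 4013 J.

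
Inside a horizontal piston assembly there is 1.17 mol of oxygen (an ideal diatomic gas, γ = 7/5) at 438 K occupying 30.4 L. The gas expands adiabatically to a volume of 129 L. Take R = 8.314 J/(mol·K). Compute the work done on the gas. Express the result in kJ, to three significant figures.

W ≈ -4.68 kJ

Adiabatic: TV^(γ−1) = const with γ = 7/5.
T₂ = T₁ (V₁/V₂)^(γ−1) = 438 × (30.4/129)^0.4 = 438 × 0.5609 = 245.7 K.
W_by = nCᵥ(T₁ − T₂) = (1.17)(20.79)(438 − 245.7) = 4677 J.
Work on gas = −W_by = -4677 J.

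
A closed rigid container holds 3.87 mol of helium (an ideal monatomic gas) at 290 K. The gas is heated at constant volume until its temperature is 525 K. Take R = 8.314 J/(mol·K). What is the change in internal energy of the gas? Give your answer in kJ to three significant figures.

ΔU ≈ 11.3 kJ

Constant volume ⇒ W = 0, so Q = ΔU = nCᵥΔT with Cᵥ = 3R/2 = 12.47 J/(mol·K).
ΔU = (3.87)(12.47)(525 − 290) = 11342 J.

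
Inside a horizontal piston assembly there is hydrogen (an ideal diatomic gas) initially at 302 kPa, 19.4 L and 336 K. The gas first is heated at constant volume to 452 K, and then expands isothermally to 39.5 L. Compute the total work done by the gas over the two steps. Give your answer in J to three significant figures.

W_total ≈ 5600 J

Step 1 (isochoric): W = 0 (constant volume).
After step 1: P = 406.3 kPa (V unchanged).
Step 2 (isothermal): W = P₁V₁ ln(V₂/V₁) = (7881) ln(39.5/19.4) = 5604 J.
W_total = 0 + 5604 = 5604 J.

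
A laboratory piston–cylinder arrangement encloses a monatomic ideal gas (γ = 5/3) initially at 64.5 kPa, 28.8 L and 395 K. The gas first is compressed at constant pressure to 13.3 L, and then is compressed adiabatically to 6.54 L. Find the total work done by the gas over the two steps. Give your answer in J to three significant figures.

Step 1 (isobaric): W = PΔV = (64.5 kPa)(13.3 − 28.8 L) = -999.8 J.
After step 1: P = 64.5 kPa, V = 13.3 L, T = 182.4 K.
Step 2 (adiabatic): W = (P₁V₁ − P₂V₂)/(γ−1) = (857.9 − 1377)/0.667 = -778.7 J.
W_total = -999.8 − 778.7 = -1778 J.

W_total ≈ -1780 J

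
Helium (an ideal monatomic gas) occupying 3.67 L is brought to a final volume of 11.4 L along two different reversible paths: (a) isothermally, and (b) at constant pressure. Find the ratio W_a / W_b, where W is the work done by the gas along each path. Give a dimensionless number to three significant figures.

Path (a) isothermal: W = P₁V₁ ln(V₂/V₁) → W_a/(P₁V₁) = 1.133.
Path (b) isobaric: W = P₁(V₂ − V₁) → W_b/(P₁V₁) = 2.106.
W_a / W_b = 1.133 / 2.106 = 0.5381.

W_a / W_b ≈ 0.538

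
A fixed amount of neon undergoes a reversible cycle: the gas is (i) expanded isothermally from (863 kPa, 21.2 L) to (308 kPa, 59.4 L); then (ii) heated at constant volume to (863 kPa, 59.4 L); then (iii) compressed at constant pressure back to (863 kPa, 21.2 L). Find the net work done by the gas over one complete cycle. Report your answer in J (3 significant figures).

Leg (i): W = PᵢVᵢ ln(V_f/Vᵢ) = (18296) ln(59.4/21.2) = 18850 J.
Leg (ii): W = 0.
Leg (iii): W = PΔV = (863)(21.2 − 59.4) = -32967 J.
W_net = 18850 − 32967 = -14117 J.

W_net ≈ -14100 J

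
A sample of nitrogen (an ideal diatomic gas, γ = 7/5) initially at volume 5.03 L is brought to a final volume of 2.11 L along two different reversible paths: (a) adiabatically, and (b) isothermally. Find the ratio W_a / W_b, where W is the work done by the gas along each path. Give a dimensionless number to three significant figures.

W_a / W_b ≈ 1.20

Path (a) adiabatic: W = P₁V₁(1 − (V₁/V₂)^(γ−1))/(γ−1) → W_a/(P₁V₁) = -1.039.
Path (b) isothermal: W = P₁V₁ ln(V₂/V₁) → W_b/(P₁V₁) = -0.8687.
W_a / W_b = -1.039 / -0.8687 = 1.196.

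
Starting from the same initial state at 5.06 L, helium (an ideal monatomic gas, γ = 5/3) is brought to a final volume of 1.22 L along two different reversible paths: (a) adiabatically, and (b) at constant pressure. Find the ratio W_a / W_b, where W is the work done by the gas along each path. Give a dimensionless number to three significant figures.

Path (a) adiabatic: W = P₁V₁(1 − (V₁/V₂)^(γ−1))/(γ−1) → W_a/(P₁V₁) = -2.372.
Path (b) isobaric: W = P₁(V₂ − V₁) → W_b/(P₁V₁) = -0.7589.
W_a / W_b = -2.372 / -0.7589 = 3.126.

W_a / W_b ≈ 3.13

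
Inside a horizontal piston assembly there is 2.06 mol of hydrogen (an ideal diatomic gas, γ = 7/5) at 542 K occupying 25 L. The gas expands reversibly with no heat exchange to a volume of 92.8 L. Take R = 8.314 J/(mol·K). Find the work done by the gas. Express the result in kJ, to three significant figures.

W ≈ 9.47 kJ

Adiabatic: TV^(γ−1) = const with γ = 7/5.
T₂ = T₁ (V₁/V₂)^(γ−1) = 542 × (25/92.8)^0.4 = 542 × 0.5918 = 320.7 K.
W_by = nCᵥ(T₁ − T₂) = (2.06)(20.79)(542 − 320.7) = 9474 J.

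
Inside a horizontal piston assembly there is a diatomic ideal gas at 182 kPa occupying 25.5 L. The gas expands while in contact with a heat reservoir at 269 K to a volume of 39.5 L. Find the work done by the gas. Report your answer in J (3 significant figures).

Isothermal: W = nRT ln(V₂/V₁) = P₁V₁ ln(V₂/V₁).
P₁V₁ = (182 kPa)(25.5 L) = 4641 J.
W = 4641 × ln(39.5/25.5) = 4641 × 0.4376
W_by_gas = 2031 J.

W ≈ 2030 J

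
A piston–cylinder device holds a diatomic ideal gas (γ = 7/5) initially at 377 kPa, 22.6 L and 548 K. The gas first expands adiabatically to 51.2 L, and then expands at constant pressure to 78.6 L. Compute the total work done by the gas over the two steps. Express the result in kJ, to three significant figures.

Step 1 (adiabatic): W = (P₁V₁ − P₂V₂)/(γ−1) = (8520 − 6143)/0.4 = 5943 J.
After step 1: P = 120 kPa, V = 51.2 L, T = 395.1 K.
Step 2 (isobaric): W = PΔV = (120 kPa)(78.6 − 51.2 L) = 3288 J.
W_total = 5943 + 3288 = 9230 J.

W_total ≈ 9.23 kJ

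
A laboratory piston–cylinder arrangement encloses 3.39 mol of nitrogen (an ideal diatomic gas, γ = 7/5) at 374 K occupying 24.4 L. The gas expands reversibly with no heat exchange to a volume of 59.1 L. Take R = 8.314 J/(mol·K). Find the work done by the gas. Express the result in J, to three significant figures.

W ≈ 7850 J

Adiabatic: TV^(γ−1) = const with γ = 7/5.
T₂ = T₁ (V₁/V₂)^(γ−1) = 374 × (24.4/59.1)^0.4 = 374 × 0.702 = 262.5 K.
W_by = nCᵥ(T₁ − T₂) = (3.39)(20.79)(374 − 262.5) = 7854 J.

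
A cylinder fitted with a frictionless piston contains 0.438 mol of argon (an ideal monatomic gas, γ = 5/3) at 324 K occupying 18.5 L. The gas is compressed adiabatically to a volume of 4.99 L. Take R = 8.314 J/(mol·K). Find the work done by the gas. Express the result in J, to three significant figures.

Adiabatic: TV^(γ−1) = const with γ = 5/3.
T₂ = T₁ (V₁/V₂)^(γ−1) = 324 × (18.5/4.99)^0.667 = 324 × 2.395 = 776.1 K.
W_by = nCᵥ(T₁ − T₂) = (0.438)(12.47)(324 − 776.1) = -2470 J.

W ≈ -2470 J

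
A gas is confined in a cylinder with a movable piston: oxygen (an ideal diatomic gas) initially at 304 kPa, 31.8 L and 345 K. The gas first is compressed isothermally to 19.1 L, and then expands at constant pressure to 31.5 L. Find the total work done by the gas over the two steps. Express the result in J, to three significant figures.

W_total ≈ 1350 J

Step 1 (isothermal): W = P₁V₁ ln(V₂/V₁) = (9667) ln(19.1/31.8) = -4928 J.
After step 1: P = 506.1 kPa, V = 19.1 L, T = 345 K.
Step 2 (isobaric): W = PΔV = (506.1 kPa)(31.5 − 19.1 L) = 6276 J.
W_total = -4928 + 6276 = 1348 J.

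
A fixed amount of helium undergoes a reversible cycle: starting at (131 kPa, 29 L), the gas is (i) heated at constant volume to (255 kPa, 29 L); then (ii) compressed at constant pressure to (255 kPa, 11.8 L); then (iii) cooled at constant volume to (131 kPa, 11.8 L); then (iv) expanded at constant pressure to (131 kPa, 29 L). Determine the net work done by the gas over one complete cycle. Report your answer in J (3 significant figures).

W_net ≈ -2130 J

Constant-volume legs do no work.
W(ii) = (255)(11.8 − 29) = -4386 J; W(iv) = (131)(29 − 11.8) = 2253 J.
W_net = -4386 + 2253 = -2133 J (the counter-clockwise enclosed area).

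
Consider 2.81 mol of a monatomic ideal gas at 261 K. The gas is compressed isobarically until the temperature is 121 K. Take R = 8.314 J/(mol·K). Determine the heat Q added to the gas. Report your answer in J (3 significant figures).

Isobaric: W = nRΔT = (2.81)(8.314)(-140) = -3271 J.
ΔU = nCᵥΔT with Cᵥ = 3R/2: ΔU = (2.81)(12.47)(-140) = -4906 J.
Q = ΔU + W = -4906 − 3271 = -8177 J.

Q ≈ -8180 J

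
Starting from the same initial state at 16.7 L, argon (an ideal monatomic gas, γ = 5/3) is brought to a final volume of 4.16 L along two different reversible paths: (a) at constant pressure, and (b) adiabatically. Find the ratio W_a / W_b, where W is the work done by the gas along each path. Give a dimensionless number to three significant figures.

W_a / W_b ≈ 0.328

Path (a) isobaric: W = P₁(V₂ − V₁) → W_a/(P₁V₁) = -0.7509.
Path (b) adiabatic: W = P₁V₁(1 − (V₁/V₂)^(γ−1))/(γ−1) → W_b/(P₁V₁) = -2.289.
W_a / W_b = -0.7509 / -2.289 = 0.3281.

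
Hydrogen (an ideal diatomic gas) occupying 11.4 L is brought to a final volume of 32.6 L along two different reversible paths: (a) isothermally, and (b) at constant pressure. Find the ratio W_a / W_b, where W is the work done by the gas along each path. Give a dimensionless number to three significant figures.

Path (a) isothermal: W = P₁V₁ ln(V₂/V₁) → W_a/(P₁V₁) = 1.051.
Path (b) isobaric: W = P₁(V₂ − V₁) → W_b/(P₁V₁) = 1.86.
W_a / W_b = 1.051 / 1.86 = 0.565.

W_a / W_b ≈ 0.565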